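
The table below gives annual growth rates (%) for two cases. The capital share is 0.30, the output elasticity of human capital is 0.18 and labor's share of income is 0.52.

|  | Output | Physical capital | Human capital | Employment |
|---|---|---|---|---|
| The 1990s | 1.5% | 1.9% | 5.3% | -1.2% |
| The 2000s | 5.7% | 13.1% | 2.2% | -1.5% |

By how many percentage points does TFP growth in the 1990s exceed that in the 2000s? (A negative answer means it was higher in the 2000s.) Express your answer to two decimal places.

Labor's share = 1 − 0.3 − 0.18 = 0.52.
The 1990s: TFP = 1.5 − 0.57 − 0.954 + 0.624 = 0.6%.
The 2000s: TFP = 5.7 − 3.93 − 0.396 + 0.78 = 2.154%.
Difference = 0.6 − (2.154) = -1.554 pp.

-1.55 percentage points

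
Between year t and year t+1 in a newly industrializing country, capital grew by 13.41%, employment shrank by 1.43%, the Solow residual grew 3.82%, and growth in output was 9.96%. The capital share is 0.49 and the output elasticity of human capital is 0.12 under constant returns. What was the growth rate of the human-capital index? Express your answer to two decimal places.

Labor's share = 1 − 0.49 − 0.12 = 0.39.
gY = gA + 0.49×13.41 + 0.39×(-1.43) + 0.12×g.
0.12×g = 9.96 − 3.82 − 6.0132 = 0.1268.
g = 0.1268 / 0.12 = 1.0567%.

1.06%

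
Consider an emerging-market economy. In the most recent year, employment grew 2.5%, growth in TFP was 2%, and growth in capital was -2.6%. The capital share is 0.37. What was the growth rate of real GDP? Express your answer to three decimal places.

2.613%

Labor's share = 1 − 0.37 = 0.63.
Capital: 0.37 × (-2.6) = -0.962 pp.
Employment: 0.63 × 2.5 = 1.575 pp.
Output growth = 2 + 0.613 = 2.613%.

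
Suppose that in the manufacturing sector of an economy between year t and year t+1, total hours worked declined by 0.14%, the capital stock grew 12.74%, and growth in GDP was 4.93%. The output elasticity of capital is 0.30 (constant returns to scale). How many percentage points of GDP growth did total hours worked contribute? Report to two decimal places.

Labor's share = 1 − 0.3 = 0.7.
Contribution = share × growth = 0.7 × (-0.14) = -0.098 pp.

-0.10 pp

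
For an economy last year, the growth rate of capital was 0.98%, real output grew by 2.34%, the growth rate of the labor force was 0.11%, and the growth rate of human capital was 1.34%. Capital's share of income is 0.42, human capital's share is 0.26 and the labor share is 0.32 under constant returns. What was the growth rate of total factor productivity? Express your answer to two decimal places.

Labor's share = 1 − 0.42 − 0.26 = 0.32.
Capital: 0.42 × 0.98 = 0.4116 pp.
Human capital: 0.26 × 1.34 = 0.3484 pp.
The labor force: 0.32 × 0.11 = 0.0352 pp.
TFP growth = 2.34 − 0.7952 = 1.5448%.

Total factor productivity growth was 1.54%.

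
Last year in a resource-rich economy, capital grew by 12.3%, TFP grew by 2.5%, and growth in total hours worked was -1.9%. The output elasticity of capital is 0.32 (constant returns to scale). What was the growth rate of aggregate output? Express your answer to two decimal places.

5.14%

Labor's share = 1 − 0.32 = 0.68.
Capital: 0.32 × 12.3 = 3.936 pp.
Total hours worked: 0.68 × (-1.9) = -1.292 pp.
Output growth = 2.5 + 2.644 = 5.144%.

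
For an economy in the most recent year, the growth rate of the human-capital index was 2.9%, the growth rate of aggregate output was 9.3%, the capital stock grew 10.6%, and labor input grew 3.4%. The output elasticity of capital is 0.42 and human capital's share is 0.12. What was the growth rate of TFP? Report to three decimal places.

Labor's share = 1 − 0.42 − 0.12 = 0.46.
The capital stock: 0.42 × 10.6 = 4.452 pp.
The human-capital index: 0.12 × 2.9 = 0.348 pp.
Labor input: 0.46 × 3.4 = 1.564 pp.
TFP growth = 9.3 − 6.364 = 2.936%.

2.936%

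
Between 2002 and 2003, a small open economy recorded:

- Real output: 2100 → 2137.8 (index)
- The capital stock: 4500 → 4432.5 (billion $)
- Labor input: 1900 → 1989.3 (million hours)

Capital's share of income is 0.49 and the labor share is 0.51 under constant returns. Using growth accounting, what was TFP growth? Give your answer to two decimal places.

Real output growth = (2137.8 − 2100) / 2100 = 1.8%.
The capital stock growth = (4432.5 − 4500) / 4500 = -1.5%.
Labor input growth = (1989.3 − 1900) / 1900 = 4.7%.
Labor's share = 1 − 0.49 = 0.51.
The capital stock: 0.49 × (-1.5) = -0.735 pp.
Labor input: 0.51 × 4.7 = 2.397 pp.
TFP growth = 1.8 − 1.662 = 0.138%.

0.14%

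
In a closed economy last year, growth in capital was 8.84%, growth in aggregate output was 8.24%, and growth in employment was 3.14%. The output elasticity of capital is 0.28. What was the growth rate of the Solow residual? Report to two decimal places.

3.50%

Labor's share = 1 − 0.28 = 0.72.
Capital: 0.28 × 8.84 = 2.4752 pp.
Employment: 0.72 × 3.14 = 2.2608 pp.
TFP growth = 8.24 − 4.736 = 3.504%.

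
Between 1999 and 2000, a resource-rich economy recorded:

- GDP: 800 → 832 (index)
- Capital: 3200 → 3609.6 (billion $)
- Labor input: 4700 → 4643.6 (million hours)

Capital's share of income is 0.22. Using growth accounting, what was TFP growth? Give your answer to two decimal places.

GDP growth = (832 − 800) / 800 = 4%.
Capital growth = (3609.6 − 3200) / 3200 = 12.8%.
Labor input growth = (4643.6 − 4700) / 4700 = -1.2%.
Labor's share = 1 − 0.22 = 0.78.
Capital: 0.22 × 12.8 = 2.816 pp.
Labor input: 0.78 × (-1.2) = -0.936 pp.
TFP growth = 4 − 1.88 = 2.12%.

2.12%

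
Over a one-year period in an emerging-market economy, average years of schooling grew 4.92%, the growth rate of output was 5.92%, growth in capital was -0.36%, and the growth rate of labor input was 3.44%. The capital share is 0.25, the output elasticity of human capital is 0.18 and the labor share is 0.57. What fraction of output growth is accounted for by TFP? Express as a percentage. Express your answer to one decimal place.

Labor's share = 1 − 0.25 − 0.18 = 0.57.
Capital: 0.25 × (-0.36) = -0.09 pp.
Average years of schooling: 0.18 × 4.92 = 0.8856 pp.
Labor input: 0.57 × 3.44 = 1.9608 pp.
TFP growth = 5.92 − 2.7564 = 3.1636%.
TFP share of growth = 3.1636 / 5.92 × 100 = 53.439%.

TFP accounted for 53.4% of growth.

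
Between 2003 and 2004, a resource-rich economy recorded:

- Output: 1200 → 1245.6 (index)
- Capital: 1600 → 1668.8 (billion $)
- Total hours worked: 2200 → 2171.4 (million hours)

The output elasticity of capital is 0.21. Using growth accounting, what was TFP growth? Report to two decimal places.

Output growth = (1245.6 − 1200) / 1200 = 3.8%.
Capital growth = (1668.8 − 1600) / 1600 = 4.3%.
Total hours worked growth = (2171.4 − 2200) / 2200 = -1.3%.
Labor's share = 1 − 0.21 = 0.79.
Capital: 0.21 × 4.3 = 0.903 pp.
Total hours worked: 0.79 × (-1.3) = -1.027 pp.
TFP growth = 3.8 + 0.124 = 3.924%.

TFP growth was 3.92%.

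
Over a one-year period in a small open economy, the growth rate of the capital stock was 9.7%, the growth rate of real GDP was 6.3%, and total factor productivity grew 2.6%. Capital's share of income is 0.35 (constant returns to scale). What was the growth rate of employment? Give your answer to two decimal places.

Labor's share = 1 − 0.35 = 0.65.
gY = gA + 0.35×9.7 + 0.65×g.
0.65×g = 6.3 − 2.6 − 3.395 = 0.305.
g = 0.305 / 0.65 = 0.4692%.

0.47%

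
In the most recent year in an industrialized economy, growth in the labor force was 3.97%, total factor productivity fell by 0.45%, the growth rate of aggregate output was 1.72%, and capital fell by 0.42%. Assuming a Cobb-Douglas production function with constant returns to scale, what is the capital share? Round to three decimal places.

gY = gA + α·gK + (1−α)·gL, so gY − gA − gL = α(gK − gL).
1.72 + 0.45 − 3.97 = α × (-0.42 − 3.97).
-1.8 = -4.39 α, so α = 0.41002.

α = 0.410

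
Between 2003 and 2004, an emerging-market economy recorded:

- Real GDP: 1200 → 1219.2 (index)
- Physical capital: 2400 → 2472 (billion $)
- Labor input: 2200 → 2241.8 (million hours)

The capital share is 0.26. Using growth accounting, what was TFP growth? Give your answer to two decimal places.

Real GDP growth = (1219.2 − 1200) / 1200 = 1.6%.
Physical capital growth = (2472 − 2400) / 2400 = 3%.
Labor input growth = (2241.8 − 2200) / 2200 = 1.9%.
Labor's share = 1 − 0.26 = 0.74.
Physical capital: 0.26 × 3 = 0.78 pp.
Labor input: 0.74 × 1.9 = 1.406 pp.
TFP growth = 1.6 − 2.186 = -0.586%.

-0.59%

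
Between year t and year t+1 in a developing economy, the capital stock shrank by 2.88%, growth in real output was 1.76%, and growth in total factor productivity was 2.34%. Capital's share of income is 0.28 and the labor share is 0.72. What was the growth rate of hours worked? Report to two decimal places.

Labor's share = 1 − 0.28 = 0.72.
gY = gA + 0.28×(-2.88) + 0.72×g.
0.72×g = 1.76 − 2.34 + 0.8064 = 0.2264.
g = 0.2264 / 0.72 = 0.3144%.

0.31%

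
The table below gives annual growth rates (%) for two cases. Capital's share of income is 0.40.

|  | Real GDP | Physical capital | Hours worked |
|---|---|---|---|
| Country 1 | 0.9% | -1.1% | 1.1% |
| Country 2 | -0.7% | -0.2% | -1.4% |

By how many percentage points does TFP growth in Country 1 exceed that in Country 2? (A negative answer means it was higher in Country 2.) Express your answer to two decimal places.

0.46 percentage points

Labor's share = 1 − 0.4 = 0.6.
Country 1: TFP = 0.9 + 0.44 − 0.66 = 0.68%.
Country 2: TFP = -0.7 + 0.08 + 0.84 = 0.22%.
Difference = 0.68 − (0.22) = 0.46 pp.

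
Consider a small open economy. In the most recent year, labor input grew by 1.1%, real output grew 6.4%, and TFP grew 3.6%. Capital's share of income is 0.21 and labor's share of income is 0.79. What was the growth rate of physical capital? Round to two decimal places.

Labor's share = 1 − 0.21 = 0.79.
gY = gA + 0.79×1.1 + 0.21×g.
0.21×g = 6.4 − 3.6 − 0.869 = 1.931.
g = 1.931 / 0.21 = 9.1952%.

Physical capital grew 9.20%.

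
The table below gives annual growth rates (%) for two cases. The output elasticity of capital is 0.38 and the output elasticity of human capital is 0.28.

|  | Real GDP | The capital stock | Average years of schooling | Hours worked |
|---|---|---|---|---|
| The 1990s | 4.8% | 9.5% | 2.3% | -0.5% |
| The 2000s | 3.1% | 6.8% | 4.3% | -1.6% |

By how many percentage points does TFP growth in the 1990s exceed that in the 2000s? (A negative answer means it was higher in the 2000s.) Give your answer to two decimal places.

0.86 percentage points

Labor's share = 1 − 0.38 − 0.28 = 0.34.
The 1990s: TFP = 4.8 − 3.61 − 0.644 + 0.17 = 0.716%.
The 2000s: TFP = 3.1 − 2.584 − 1.204 + 0.544 = -0.144%.
Difference = 0.716 − (-0.144) = 0.86 pp.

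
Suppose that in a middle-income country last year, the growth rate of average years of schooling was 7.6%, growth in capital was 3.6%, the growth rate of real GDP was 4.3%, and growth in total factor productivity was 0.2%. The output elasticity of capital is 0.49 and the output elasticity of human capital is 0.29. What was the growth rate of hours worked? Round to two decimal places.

Labor's share = 1 − 0.49 − 0.29 = 0.22.
gY = gA + 0.49×3.6 + 0.29×7.6 + 0.22×g.
0.22×g = 4.3 − 0.2 − 3.968 = 0.132.
g = 0.132 / 0.22 = 0.6%.

Hours worked grew 0.60%.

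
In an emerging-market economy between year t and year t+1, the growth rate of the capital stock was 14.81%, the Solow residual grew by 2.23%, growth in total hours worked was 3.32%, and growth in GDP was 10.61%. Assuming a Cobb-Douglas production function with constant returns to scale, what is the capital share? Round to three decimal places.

gY = gA + α·gK + (1−α)·gL, so gY − gA − gL = α(gK − gL).
10.61 − 2.23 − 3.32 = α × (14.81 − 3.32).
5.06 = 11.49 α, so α = 0.44038.

α = 0.440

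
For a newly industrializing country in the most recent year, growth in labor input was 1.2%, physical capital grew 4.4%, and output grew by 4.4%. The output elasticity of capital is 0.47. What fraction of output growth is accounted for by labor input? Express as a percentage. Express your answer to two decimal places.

Labor's share = 1 − 0.47 = 0.53.
Labor input contributed 0.53 × 1.2 = 0.636 pp.
Share of growth = 0.636 / 4.4 × 100 = 14.4545%.

Labor input accounted for 14.45% of growth.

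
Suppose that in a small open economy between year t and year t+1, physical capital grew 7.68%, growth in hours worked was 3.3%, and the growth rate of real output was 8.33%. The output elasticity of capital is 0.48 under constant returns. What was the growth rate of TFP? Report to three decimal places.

Labor's share = 1 − 0.48 = 0.52.
Physical capital: 0.48 × 7.68 = 3.6864 pp.
Hours worked: 0.52 × 3.3 = 1.716 pp.
TFP growth = 8.33 − 5.4024 = 2.9276%.

TFP grew 2.928%.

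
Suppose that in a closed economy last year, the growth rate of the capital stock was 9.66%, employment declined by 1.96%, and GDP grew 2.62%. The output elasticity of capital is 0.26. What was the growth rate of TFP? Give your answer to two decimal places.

TFP grew 1.56%.

Labor's share = 1 − 0.26 = 0.74.
The capital stock: 0.26 × 9.66 = 2.5116 pp.
Employment: 0.74 × (-1.96) = -1.4504 pp.
TFP growth = 2.62 − 1.0612 = 1.5588%.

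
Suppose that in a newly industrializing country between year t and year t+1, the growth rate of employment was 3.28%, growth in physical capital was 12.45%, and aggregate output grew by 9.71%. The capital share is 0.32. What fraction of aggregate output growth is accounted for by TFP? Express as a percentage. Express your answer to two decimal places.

Labor's share = 1 − 0.32 = 0.68.
Physical capital: 0.32 × 12.45 = 3.984 pp.
Employment: 0.68 × 3.28 = 2.2304 pp.
TFP growth = 9.71 − 6.2144 = 3.4956%.
TFP share of growth = 3.4956 / 9.71 × 100 = 36%.

TFP accounted for 36.00% of growth.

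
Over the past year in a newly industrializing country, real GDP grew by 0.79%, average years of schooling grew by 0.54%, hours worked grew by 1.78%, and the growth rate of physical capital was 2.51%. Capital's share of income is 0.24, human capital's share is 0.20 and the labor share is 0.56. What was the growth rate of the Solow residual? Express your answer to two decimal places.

-0.92%

Labor's share = 1 − 0.24 − 0.2 = 0.56.
Physical capital: 0.24 × 2.51 = 0.6024 pp.
Average years of schooling: 0.2 × 0.54 = 0.108 pp.
Hours worked: 0.56 × 1.78 = 0.9968 pp.
TFP growth = 0.79 − 1.7072 = -0.9172%.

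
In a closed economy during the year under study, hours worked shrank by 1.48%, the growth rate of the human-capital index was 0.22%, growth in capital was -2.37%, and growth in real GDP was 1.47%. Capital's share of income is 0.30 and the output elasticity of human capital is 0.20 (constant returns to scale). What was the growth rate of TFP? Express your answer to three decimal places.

TFP growth was 2.877%.

Labor's share = 1 − 0.3 − 0.2 = 0.5.
Capital: 0.3 × (-2.37) = -0.711 pp.
The human-capital index: 0.2 × 0.22 = 0.044 pp.
Hours worked: 0.5 × (-1.48) = -0.74 pp.
TFP growth = 1.47 + 1.407 = 2.877%.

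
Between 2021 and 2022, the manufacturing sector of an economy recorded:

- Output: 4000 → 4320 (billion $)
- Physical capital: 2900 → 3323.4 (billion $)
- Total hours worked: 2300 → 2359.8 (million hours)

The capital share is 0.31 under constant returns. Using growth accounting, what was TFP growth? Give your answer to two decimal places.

Output growth = (4320 − 4000) / 4000 = 8%.
Physical capital growth = (3323.4 − 2900) / 2900 = 14.6%.
Total hours worked growth = (2359.8 − 2300) / 2300 = 2.6%.
Labor's share = 1 − 0.31 = 0.69.
Physical capital: 0.31 × 14.6 = 4.526 pp.
Total hours worked: 0.69 × 2.6 = 1.794 pp.
TFP growth = 8 − 6.32 = 1.68%.

1.68%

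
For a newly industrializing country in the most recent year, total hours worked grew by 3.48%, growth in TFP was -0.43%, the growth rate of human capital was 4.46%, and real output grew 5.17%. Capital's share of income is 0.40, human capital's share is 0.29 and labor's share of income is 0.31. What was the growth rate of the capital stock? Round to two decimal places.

Labor's share = 1 − 0.4 − 0.29 = 0.31.
gY = gA + 0.29×4.46 + 0.31×3.48 + 0.4×g.
0.4×g = 5.17 + 0.43 − 2.3722 = 3.2278.
g = 3.2278 / 0.4 = 8.0695%.

8.07%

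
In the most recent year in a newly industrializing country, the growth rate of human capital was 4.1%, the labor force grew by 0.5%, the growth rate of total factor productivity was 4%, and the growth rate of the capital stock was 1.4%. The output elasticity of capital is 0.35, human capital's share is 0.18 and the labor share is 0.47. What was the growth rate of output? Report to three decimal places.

Labor's share = 1 − 0.35 − 0.18 = 0.47.
The capital stock: 0.35 × 1.4 = 0.49 pp.
Human capital: 0.18 × 4.1 = 0.738 pp.
The labor force: 0.47 × 0.5 = 0.235 pp.
Output growth = 4 + 1.463 = 5.463%.

5.463%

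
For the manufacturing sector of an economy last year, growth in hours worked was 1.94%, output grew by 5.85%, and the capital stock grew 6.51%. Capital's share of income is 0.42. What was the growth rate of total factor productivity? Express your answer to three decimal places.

Total factor productivity grew 1.991%.

Labor's share = 1 − 0.42 = 0.58.
The capital stock: 0.42 × 6.51 = 2.7342 pp.
Hours worked: 0.58 × 1.94 = 1.1252 pp.
TFP growth = 5.85 − 3.8594 = 1.9906%.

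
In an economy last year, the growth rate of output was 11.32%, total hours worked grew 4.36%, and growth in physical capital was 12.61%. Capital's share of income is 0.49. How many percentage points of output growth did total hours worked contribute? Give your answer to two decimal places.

2.22

Labor's share = 1 − 0.49 = 0.51.
Contribution = share × growth = 0.51 × 4.36 = 2.2236 pp.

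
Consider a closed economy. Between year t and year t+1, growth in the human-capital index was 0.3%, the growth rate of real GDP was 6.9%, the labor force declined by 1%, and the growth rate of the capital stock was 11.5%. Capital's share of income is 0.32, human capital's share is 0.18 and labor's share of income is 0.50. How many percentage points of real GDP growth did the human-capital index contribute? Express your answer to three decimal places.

0.054 pp

Contribution = share × growth = 0.18 × 0.3 = 0.054 pp.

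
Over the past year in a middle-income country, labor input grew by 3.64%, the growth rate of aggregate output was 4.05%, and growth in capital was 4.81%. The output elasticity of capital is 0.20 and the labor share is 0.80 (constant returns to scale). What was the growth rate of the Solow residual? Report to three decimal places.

Labor's share = 1 − 0.2 = 0.8.
Capital: 0.2 × 4.81 = 0.962 pp.
Labor input: 0.8 × 3.64 = 2.912 pp.
TFP growth = 4.05 − 3.874 = 0.176%.

The Solow residual grew 0.176%.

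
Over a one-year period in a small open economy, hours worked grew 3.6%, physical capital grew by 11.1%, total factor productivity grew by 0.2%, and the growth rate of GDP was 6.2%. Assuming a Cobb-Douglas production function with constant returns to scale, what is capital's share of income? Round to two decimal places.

gY = gA + α·gK + (1−α)·gL, so gY − gA − gL = α(gK − gL).
6.2 − 0.2 − 3.6 = α × (11.1 − 3.6).
2.4 = 7.5 α, so α = 0.32.

Capital's share of income is 0.32.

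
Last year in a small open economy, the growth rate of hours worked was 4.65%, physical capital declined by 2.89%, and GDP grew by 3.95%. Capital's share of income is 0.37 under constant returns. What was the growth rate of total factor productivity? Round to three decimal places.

Total factor productivity grew 2.090%.

Labor's share = 1 − 0.37 = 0.63.
Physical capital: 0.37 × (-2.89) = -1.0693 pp.
Hours worked: 0.63 × 4.65 = 2.9295 pp.
TFP growth = 3.95 − 1.8602 = 2.0898%.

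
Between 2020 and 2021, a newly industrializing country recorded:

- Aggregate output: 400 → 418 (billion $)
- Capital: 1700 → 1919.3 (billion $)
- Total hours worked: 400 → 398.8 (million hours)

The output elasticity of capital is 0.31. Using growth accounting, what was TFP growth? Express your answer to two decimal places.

0.71%

Aggregate output growth = (418 − 400) / 400 = 4.5%.
Capital growth = (1919.3 − 1700) / 1700 = 12.9%.
Total hours worked growth = (398.8 − 400) / 400 = -0.3%.
Labor's share = 1 − 0.31 = 0.69.
Capital: 0.31 × 12.9 = 3.999 pp.
Total hours worked: 0.69 × (-0.3) = -0.207 pp.
TFP growth = 4.5 − 3.792 = 0.708%.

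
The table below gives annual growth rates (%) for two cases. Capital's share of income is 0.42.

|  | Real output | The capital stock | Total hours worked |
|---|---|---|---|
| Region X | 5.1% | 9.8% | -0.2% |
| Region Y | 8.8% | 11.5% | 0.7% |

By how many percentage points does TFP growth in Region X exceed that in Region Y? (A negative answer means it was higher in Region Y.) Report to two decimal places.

-2.46 percentage points

Labor's share = 1 − 0.42 = 0.58.
Region X: TFP = 5.1 − 4.116 + 0.116 = 1.1%.
Region Y: TFP = 8.8 − 4.83 − 0.406 = 3.564%.
Difference = 1.1 − (3.564) = -2.464 pp.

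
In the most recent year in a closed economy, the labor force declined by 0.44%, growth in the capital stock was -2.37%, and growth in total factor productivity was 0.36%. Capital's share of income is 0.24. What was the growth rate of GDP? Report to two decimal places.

Labor's share = 1 − 0.24 = 0.76.
The capital stock: 0.24 × (-2.37) = -0.5688 pp.
The labor force: 0.76 × (-0.44) = -0.3344 pp.
Output growth = 0.36 + (-0.9032) = -0.5432%.

-0.54%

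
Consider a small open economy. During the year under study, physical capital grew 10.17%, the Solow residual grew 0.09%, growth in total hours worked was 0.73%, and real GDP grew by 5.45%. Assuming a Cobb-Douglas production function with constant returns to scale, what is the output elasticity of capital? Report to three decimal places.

gY = gA + α·gK + (1−α)·gL, so gY − gA − gL = α(gK − gL).
5.45 − 0.09 − 0.73 = α × (10.17 − 0.73).
4.63 = 9.44 α, so α = 0.49047.

0.490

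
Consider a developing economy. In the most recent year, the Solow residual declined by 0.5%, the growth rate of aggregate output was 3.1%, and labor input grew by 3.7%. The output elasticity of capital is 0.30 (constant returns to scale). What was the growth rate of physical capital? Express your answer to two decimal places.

3.37%

Labor's share = 1 − 0.3 = 0.7.
gY = gA + 0.7×3.7 + 0.3×g.
0.3×g = 3.1 + 0.5 − 2.59 = 1.01.
g = 1.01 / 0.3 = 3.3667%.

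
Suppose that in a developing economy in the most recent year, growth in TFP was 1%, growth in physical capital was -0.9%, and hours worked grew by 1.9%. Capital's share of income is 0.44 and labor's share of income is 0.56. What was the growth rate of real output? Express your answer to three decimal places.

1.668%

Labor's share = 1 − 0.44 = 0.56.
Physical capital: 0.44 × (-0.9) = -0.396 pp.
Hours worked: 0.56 × 1.9 = 1.064 pp.
Output growth = 1 + 0.668 = 1.668%.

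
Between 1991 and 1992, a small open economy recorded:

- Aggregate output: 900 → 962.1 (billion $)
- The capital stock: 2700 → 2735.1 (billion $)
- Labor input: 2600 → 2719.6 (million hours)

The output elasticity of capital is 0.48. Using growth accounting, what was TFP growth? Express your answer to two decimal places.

3.88%

Aggregate output growth = (962.1 − 900) / 900 = 6.9%.
The capital stock growth = (2735.1 − 2700) / 2700 = 1.3%.
Labor input growth = (2719.6 − 2600) / 2600 = 4.6%.
Labor's share = 1 − 0.48 = 0.52.
The capital stock: 0.48 × 1.3 = 0.624 pp.
Labor input: 0.52 × 4.6 = 2.392 pp.
TFP growth = 6.9 − 3.016 = 3.884%.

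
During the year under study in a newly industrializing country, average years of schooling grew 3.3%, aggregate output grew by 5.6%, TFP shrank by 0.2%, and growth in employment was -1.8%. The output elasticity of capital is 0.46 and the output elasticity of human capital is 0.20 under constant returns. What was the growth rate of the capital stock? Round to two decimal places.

The capital stock grew 12.50%.

Labor's share = 1 − 0.46 − 0.2 = 0.34.
gY = gA + 0.2×3.3 + 0.34×(-1.8) + 0.46×g.
0.46×g = 5.6 + 0.2 − 0.048 = 5.752.
g = 5.752 / 0.46 = 12.5043%.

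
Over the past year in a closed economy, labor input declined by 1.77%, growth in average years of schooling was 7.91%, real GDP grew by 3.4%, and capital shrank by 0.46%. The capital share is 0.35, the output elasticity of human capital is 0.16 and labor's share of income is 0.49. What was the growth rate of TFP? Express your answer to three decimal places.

3.163%

Labor's share = 1 − 0.35 − 0.16 = 0.49.
Capital: 0.35 × (-0.46) = -0.161 pp.
Average years of schooling: 0.16 × 7.91 = 1.2656 pp.
Labor input: 0.49 × (-1.77) = -0.8673 pp.
TFP growth = 3.4 − 0.2373 = 3.1627%.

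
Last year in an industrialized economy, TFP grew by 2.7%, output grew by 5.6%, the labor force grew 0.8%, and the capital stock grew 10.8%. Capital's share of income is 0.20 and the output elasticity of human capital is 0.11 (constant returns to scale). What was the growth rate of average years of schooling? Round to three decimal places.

Labor's share = 1 − 0.2 − 0.11 = 0.69.
gY = gA + 0.2×10.8 + 0.69×0.8 + 0.11×g.
0.11×g = 5.6 − 2.7 − 2.712 = 0.188.
g = 0.188 / 0.11 = 1.70909%.

1.709%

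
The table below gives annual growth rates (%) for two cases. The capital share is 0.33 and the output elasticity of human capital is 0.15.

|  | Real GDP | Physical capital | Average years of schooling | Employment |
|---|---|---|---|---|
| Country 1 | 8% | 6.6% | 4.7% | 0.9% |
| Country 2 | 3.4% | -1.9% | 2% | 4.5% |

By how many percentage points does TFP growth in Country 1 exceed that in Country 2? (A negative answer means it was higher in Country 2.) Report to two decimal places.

3.26 percentage points

Labor's share = 1 − 0.33 − 0.15 = 0.52.
Country 1: TFP = 8 − 2.178 − 0.705 − 0.468 = 4.649%.
Country 2: TFP = 3.4 + 0.627 − 0.3 − 2.34 = 1.387%.
Difference = 4.649 − (1.387) = 3.262 pp.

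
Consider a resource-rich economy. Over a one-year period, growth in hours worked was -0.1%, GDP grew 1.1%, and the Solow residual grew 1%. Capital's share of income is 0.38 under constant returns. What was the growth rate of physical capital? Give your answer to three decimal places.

Labor's share = 1 − 0.38 = 0.62.
gY = gA + 0.62×(-0.1) + 0.38×g.
0.38×g = 1.1 − 1 + 0.062 = 0.162.
g = 0.162 / 0.38 = 0.42632%.

0.426%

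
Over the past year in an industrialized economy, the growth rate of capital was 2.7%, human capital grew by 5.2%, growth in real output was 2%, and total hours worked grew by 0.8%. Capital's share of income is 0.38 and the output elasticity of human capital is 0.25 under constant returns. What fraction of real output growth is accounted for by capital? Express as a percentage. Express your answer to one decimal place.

Capital contributed 0.38 × 2.7 = 1.026 pp.
Share of growth = 1.026 / 2 × 100 = 51.3%.

51.3%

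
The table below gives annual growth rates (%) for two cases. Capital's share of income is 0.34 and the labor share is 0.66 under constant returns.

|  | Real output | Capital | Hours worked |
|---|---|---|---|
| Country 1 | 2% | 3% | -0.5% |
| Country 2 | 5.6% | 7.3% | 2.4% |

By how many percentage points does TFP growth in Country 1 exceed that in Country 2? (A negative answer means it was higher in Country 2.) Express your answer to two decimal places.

-0.22 percentage points

Labor's share = 1 − 0.34 = 0.66.
Country 1: TFP = 2 − 1.02 + 0.33 = 1.31%.
Country 2: TFP = 5.6 − 2.482 − 1.584 = 1.534%.
Difference = 1.31 − (1.534) = -0.224 pp.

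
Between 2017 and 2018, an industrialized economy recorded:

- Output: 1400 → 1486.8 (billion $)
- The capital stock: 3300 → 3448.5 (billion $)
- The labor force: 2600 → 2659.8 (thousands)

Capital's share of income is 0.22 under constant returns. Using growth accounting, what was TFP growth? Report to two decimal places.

3.42%

Output growth = (1486.8 − 1400) / 1400 = 6.2%.
The capital stock growth = (3448.5 − 3300) / 3300 = 4.5%.
The labor force growth = (2659.8 − 2600) / 2600 = 2.3%.
Labor's share = 1 − 0.22 = 0.78.
The capital stock: 0.22 × 4.5 = 0.99 pp.
The labor force: 0.78 × 2.3 = 1.794 pp.
TFP growth = 6.2 − 2.784 = 3.416%.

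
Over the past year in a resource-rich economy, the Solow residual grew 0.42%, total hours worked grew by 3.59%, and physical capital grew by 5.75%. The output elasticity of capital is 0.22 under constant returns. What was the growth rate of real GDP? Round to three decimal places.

4.485%

Labor's share = 1 − 0.22 = 0.78.
Physical capital: 0.22 × 5.75 = 1.265 pp.
Total hours worked: 0.78 × 3.59 = 2.8002 pp.
Output growth = 0.42 + 4.0652 = 4.4852%.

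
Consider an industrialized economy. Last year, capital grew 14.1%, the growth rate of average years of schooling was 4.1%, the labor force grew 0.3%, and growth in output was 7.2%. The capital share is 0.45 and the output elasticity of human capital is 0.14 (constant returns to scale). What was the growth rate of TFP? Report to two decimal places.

Labor's share = 1 − 0.45 − 0.14 = 0.41.
Capital: 0.45 × 14.1 = 6.345 pp.
Average years of schooling: 0.14 × 4.1 = 0.574 pp.
The labor force: 0.41 × 0.3 = 0.123 pp.
TFP growth = 7.2 − 7.042 = 0.158%.

0.16%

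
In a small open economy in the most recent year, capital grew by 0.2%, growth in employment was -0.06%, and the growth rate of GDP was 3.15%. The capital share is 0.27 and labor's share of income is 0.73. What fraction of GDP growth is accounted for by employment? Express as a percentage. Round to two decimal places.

Labor's share = 1 − 0.27 = 0.73.
Employment contributed 0.73 × (-0.06) = -0.0438 pp.
Share of growth = -0.0438 / 3.15 × 100 = -1.3905%.

-1.39%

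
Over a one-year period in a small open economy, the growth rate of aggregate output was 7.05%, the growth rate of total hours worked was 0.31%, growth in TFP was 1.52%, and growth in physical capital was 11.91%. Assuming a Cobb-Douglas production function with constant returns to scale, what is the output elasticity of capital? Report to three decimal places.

0.450

gY = gA + α·gK + (1−α)·gL, so gY − gA − gL = α(gK − gL).
7.05 − 1.52 − 0.31 = α × (11.91 − 0.31).
5.22 = 11.6 α, so α = 0.45.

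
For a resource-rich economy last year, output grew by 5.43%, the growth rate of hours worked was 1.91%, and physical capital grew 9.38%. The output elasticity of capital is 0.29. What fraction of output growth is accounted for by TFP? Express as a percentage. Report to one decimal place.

Labor's share = 1 − 0.29 = 0.71.
Physical capital: 0.29 × 9.38 = 2.7202 pp.
Hours worked: 0.71 × 1.91 = 1.3561 pp.
TFP growth = 5.43 − 4.0763 = 1.3537%.
TFP share of growth = 1.3537 / 5.43 × 100 = 24.93%.

24.9%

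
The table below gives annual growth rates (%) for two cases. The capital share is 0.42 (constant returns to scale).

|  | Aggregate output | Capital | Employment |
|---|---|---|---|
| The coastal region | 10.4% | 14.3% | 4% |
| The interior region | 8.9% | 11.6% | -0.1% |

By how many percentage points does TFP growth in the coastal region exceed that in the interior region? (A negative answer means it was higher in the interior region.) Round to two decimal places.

Labor's share = 1 − 0.42 = 0.58.
The coastal region: TFP = 10.4 − 6.006 − 2.32 = 2.074%.
The interior region: TFP = 8.9 − 4.872 + 0.058 = 4.086%.
Difference = 2.074 − (4.086) = -2.012 pp.

-2.01 percentage points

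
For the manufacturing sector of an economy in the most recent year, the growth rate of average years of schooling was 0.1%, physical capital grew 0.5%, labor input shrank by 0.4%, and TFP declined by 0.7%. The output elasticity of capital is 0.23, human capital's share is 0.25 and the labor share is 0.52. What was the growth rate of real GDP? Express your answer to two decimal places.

-0.77%

Labor's share = 1 − 0.23 − 0.25 = 0.52.
Physical capital: 0.23 × 0.5 = 0.115 pp.
Average years of schooling: 0.25 × 0.1 = 0.025 pp.
Labor input: 0.52 × (-0.4) = -0.208 pp.
Output growth = -0.7 + (-0.068) = -0.768%.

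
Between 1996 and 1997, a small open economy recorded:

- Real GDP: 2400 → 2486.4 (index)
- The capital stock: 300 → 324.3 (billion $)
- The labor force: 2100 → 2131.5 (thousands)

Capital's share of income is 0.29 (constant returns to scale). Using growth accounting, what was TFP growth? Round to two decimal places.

TFP growth was 0.19%.

Real GDP growth = (2486.4 − 2400) / 2400 = 3.6%.
The capital stock growth = (324.3 − 300) / 300 = 8.1%.
The labor force growth = (2131.5 − 2100) / 2100 = 1.5%.
Labor's share = 1 − 0.29 = 0.71.
The capital stock: 0.29 × 8.1 = 2.349 pp.
The labor force: 0.71 × 1.5 = 1.065 pp.
TFP growth = 3.6 − 3.414 = 0.186%.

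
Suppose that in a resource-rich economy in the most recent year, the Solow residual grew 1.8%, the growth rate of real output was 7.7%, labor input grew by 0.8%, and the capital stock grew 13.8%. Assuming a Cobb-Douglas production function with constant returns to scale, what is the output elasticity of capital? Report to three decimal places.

gY = gA + α·gK + (1−α)·gL, so gY − gA − gL = α(gK − gL).
7.7 − 1.8 − 0.8 = α × (13.8 − 0.8).
5.1 = 13 α, so α = 0.39231.

The output elasticity of capital is 0.392.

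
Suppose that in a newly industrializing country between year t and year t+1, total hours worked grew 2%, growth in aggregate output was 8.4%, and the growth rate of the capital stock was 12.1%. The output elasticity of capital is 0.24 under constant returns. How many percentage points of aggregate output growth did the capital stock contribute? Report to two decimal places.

2.90 percentage points

Contribution = share × growth = 0.24 × 12.1 = 2.904 pp.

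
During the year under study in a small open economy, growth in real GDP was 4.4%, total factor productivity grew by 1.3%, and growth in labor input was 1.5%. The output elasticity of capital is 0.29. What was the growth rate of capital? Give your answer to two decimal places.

7.02%

Labor's share = 1 − 0.29 = 0.71.
gY = gA + 0.71×1.5 + 0.29×g.
0.29×g = 4.4 − 1.3 − 1.065 = 2.035.
g = 2.035 / 0.29 = 7.0172%.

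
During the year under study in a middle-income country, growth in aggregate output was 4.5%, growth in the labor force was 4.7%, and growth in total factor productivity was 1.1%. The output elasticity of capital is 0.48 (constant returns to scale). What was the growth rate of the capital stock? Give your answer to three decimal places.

Labor's share = 1 − 0.48 = 0.52.
gY = gA + 0.52×4.7 + 0.48×g.
0.48×g = 4.5 − 1.1 − 2.444 = 0.956.
g = 0.956 / 0.48 = 1.99167%.

1.992%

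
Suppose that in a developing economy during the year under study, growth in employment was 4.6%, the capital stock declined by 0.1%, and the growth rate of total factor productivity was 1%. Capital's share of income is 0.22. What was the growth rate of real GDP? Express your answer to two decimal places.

Real GDP growth was 4.57%.

Labor's share = 1 − 0.22 = 0.78.
The capital stock: 0.22 × (-0.1) = -0.022 pp.
Employment: 0.78 × 4.6 = 3.588 pp.
Output growth = 1 + 3.566 = 4.566%.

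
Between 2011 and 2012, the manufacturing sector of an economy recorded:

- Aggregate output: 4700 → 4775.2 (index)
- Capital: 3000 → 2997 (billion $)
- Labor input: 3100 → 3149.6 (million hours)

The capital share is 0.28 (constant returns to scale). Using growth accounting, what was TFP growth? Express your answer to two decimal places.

TFP grew 0.48%.

Aggregate output growth = (4775.2 − 4700) / 4700 = 1.6%.
Capital growth = (2997 − 3000) / 3000 = -0.1%.
Labor input growth = (3149.6 − 3100) / 3100 = 1.6%.
Labor's share = 1 − 0.28 = 0.72.
Capital: 0.28 × (-0.1) = -0.028 pp.
Labor input: 0.72 × 1.6 = 1.152 pp.
TFP growth = 1.6 − 1.124 = 0.476%.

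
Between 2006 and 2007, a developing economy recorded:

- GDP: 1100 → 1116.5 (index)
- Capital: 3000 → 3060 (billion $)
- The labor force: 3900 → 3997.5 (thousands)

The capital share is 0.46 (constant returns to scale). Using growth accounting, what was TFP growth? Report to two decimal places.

-0.77%

GDP growth = (1116.5 − 1100) / 1100 = 1.5%.
Capital growth = (3060 − 3000) / 3000 = 2%.
The labor force growth = (3997.5 − 3900) / 3900 = 2.5%.
Labor's share = 1 − 0.46 = 0.54.
Capital: 0.46 × 2 = 0.92 pp.
The labor force: 0.54 × 2.5 = 1.35 pp.
TFP growth = 1.5 − 2.27 = -0.77%.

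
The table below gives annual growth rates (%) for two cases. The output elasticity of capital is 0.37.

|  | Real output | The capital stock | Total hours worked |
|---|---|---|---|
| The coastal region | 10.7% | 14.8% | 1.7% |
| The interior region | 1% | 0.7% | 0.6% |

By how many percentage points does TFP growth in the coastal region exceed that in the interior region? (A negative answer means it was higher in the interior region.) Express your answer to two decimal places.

Labor's share = 1 − 0.37 = 0.63.
The coastal region: TFP = 10.7 − 5.476 − 1.071 = 4.153%.
The interior region: TFP = 1 − 0.259 − 0.378 = 0.363%.
Difference = 4.153 − (0.363) = 3.79 pp.

3.79 percentage points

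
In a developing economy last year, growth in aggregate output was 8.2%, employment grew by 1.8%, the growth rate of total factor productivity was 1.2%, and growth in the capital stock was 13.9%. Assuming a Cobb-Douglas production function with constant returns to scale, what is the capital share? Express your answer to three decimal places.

The capital share is 0.430.

gY = gA + α·gK + (1−α)·gL, so gY − gA − gL = α(gK − gL).
8.2 − 1.2 − 1.8 = α × (13.9 − 1.8).
5.2 = 12.1 α, so α = 0.42975.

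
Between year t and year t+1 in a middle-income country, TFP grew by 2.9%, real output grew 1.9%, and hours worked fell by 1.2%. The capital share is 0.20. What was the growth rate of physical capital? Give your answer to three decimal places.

-0.200%

Labor's share = 1 − 0.2 = 0.8.
gY = gA + 0.8×(-1.2) + 0.2×g.
0.2×g = 1.9 − 2.9 + 0.96 = -0.04.
g = -0.04 / 0.2 = -0.2%.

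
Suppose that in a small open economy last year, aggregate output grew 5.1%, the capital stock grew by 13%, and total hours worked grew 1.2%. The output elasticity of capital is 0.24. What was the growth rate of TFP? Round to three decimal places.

TFP grew 1.068%.

Labor's share = 1 − 0.24 = 0.76.
The capital stock: 0.24 × 13 = 3.12 pp.
Total hours worked: 0.76 × 1.2 = 0.912 pp.
TFP growth = 5.1 − 4.032 = 1.068%.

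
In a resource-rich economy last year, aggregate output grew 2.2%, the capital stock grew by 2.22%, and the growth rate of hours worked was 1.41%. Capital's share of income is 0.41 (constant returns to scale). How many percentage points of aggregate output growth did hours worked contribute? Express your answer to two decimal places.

0.83 pp

Labor's share = 1 − 0.41 = 0.59.
Contribution = share × growth = 0.59 × 1.41 = 0.8319 pp.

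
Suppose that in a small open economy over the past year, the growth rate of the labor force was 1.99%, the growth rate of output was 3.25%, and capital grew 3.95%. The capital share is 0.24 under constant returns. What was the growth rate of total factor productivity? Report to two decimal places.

Labor's share = 1 − 0.24 = 0.76.
Capital: 0.24 × 3.95 = 0.948 pp.
The labor force: 0.76 × 1.99 = 1.5124 pp.
TFP growth = 3.25 − 2.4604 = 0.7896%.

0.79%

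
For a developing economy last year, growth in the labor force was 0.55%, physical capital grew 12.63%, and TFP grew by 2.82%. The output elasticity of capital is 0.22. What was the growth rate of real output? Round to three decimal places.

Real output grew 6.028%.

Labor's share = 1 − 0.22 = 0.78.
Physical capital: 0.22 × 12.63 = 2.7786 pp.
The labor force: 0.78 × 0.55 = 0.429 pp.
Output growth = 2.82 + 3.2076 = 6.0276%.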